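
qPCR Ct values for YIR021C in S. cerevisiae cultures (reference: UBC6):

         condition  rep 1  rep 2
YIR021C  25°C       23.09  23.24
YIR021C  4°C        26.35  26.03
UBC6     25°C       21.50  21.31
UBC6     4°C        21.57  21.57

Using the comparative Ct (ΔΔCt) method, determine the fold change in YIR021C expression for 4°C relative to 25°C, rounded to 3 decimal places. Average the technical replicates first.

0.138

Mean Ct: YIR021C 25°C 23.165; YIR021C 4°C 26.190; UBC6 25°C 21.405; UBC6 4°C 21.570
ΔCt(25°C) = 23.165 − 21.405 = 1.760
ΔCt(4°C) = 26.190 − 21.570 = 4.620
ΔΔCt = 4.620 − 1.760 = 2.860
Fold change = 2^(−2.860) = 0.1377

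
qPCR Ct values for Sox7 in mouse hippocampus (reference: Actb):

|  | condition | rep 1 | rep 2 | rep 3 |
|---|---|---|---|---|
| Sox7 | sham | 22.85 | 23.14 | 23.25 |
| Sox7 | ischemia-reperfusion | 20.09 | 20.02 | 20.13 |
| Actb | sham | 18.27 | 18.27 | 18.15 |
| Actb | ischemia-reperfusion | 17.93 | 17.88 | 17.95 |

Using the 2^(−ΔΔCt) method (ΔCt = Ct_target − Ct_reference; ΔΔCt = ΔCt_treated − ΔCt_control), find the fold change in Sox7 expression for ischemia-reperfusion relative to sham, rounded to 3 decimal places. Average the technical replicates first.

Mean Ct: Sox7 sham 23.080; Sox7 ischemia-reperfusion 20.080; Actb sham 18.230; Actb ischemia-reperfusion 17.920
ΔCt(sham) = 23.080 − 18.230 = 4.850
ΔCt(ischemia-reperfusion) = 20.080 − 17.920 = 2.160
ΔΔCt = 2.160 − 4.850 = -2.690
Fold change = 2^(−(-2.690)) = 2^2.690 = 6.4531

6.453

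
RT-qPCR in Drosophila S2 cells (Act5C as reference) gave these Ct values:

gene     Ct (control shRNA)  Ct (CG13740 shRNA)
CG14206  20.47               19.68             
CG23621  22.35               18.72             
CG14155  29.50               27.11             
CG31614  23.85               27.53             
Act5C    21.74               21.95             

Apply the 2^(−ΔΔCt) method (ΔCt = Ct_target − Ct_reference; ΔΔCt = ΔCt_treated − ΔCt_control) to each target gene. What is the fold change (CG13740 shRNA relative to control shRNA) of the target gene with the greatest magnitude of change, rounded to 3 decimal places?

CG14206: ΔΔCt = (19.68−21.95) − (20.47−21.74) = -2.27 − (-1.27) = -1.00; fold change = 2^1.00 = 2.000
CG23621: ΔΔCt = (18.72−21.95) − (22.35−21.74) = -3.23 − 0.61 = -3.84; fold change = 2^3.84 = 14.320
CG14155: ΔΔCt = (27.11−21.95) − (29.50−21.74) = 5.16 − 7.76 = -2.60; fold change = 2^2.60 = 6.063
CG31614: ΔΔCt = (27.53−21.95) − (23.85−21.74) = 5.58 − 2.11 = 3.47; fold change = 2^-3.47 = 0.090
CG23621 has the largest |ΔΔCt| = 3.84.

14.320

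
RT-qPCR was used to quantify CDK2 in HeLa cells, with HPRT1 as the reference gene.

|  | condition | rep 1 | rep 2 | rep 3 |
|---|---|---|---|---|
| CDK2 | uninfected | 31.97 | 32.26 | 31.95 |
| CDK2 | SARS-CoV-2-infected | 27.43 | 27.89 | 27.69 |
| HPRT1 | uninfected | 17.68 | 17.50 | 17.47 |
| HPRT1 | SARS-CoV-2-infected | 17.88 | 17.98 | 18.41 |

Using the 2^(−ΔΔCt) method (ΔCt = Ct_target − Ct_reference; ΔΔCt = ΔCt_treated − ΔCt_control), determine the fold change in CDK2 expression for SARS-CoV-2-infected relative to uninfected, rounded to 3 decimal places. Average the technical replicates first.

Mean Ct: CDK2 uninfected 32.060; CDK2 SARS-CoV-2-infected 27.670; HPRT1 uninfected 17.550; HPRT1 SARS-CoV-2-infected 18.090
ΔCt(uninfected) = 32.060 − 17.550 = 14.510
ΔCt(SARS-CoV-2-infected) = 27.670 − 18.090 = 9.580
ΔΔCt = 9.580 − 14.510 = -4.930
Fold change = 2^(−(-4.930)) = 2^4.930 = 30.4844

30.484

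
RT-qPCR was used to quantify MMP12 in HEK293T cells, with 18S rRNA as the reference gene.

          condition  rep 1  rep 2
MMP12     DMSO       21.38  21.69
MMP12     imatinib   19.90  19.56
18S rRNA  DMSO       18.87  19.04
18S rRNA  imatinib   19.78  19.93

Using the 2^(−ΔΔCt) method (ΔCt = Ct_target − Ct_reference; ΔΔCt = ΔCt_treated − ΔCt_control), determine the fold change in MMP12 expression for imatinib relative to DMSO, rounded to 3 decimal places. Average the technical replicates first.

Mean Ct: MMP12 DMSO 21.535; MMP12 imatinib 19.730; 18S rRNA DMSO 18.955; 18S rRNA imatinib 19.855
ΔCt(DMSO) = 21.535 − 18.955 = 2.580
ΔCt(imatinib) = 19.730 − 19.855 = -0.125
ΔΔCt = -0.125 − 2.580 = -2.705
Fold change = 2^(−(-2.705)) = 2^2.705 = 6.5206

6.521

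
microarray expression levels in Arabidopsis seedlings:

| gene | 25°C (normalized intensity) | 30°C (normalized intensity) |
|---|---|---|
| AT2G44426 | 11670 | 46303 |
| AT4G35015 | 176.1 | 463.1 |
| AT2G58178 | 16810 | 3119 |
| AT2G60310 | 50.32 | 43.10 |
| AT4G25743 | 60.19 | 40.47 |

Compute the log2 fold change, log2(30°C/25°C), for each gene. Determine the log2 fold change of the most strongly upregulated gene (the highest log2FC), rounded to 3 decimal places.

log2(46303/11670) = 1.988  (AT2G44426)
log2(463.1/176.1) = 1.395  (AT4G35015)
log2(3119/16810) = -2.430  (AT2G58178)
log2(43.10/50.32) = -0.223  (AT2G60310)
log2(40.47/60.19) = -0.573  (AT4G25743)
AT2G44426 is most strongly upregulated.

1.988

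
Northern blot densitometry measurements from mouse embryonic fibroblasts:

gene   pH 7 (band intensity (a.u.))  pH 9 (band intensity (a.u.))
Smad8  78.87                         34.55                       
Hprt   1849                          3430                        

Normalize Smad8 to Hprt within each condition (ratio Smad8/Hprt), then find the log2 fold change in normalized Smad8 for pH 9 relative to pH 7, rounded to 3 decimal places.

Smad8/Hprt (pH 7) = 78.87 / 1849 = 0.042655
Smad8/Hprt (pH 9) = 34.55 / 3430 = 0.010073
Fold change = 0.010073 / 0.042655 = 0.2361
log2(0.2361) = -2.0823

-2.082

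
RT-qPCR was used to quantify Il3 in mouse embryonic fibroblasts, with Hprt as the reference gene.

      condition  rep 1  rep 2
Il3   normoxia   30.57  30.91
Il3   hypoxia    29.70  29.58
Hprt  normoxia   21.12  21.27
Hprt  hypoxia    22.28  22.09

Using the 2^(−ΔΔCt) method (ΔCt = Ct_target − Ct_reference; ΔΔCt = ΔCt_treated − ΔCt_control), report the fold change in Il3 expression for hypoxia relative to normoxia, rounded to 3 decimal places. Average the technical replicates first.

4.257

Mean Ct: Il3 normoxia 30.740; Il3 hypoxia 29.640; Hprt normoxia 21.195; Hprt hypoxia 22.185
ΔCt(normoxia) = 30.740 − 21.195 = 9.545
ΔCt(hypoxia) = 29.640 − 22.185 = 7.455
ΔΔCt = 7.455 − 9.545 = -2.090
Fold change = 2^(−(-2.090)) = 2^2.090 = 4.2575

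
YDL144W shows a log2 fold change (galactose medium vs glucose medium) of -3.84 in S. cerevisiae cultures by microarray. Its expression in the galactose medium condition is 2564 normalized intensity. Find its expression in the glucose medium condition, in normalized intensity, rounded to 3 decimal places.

Fold change = 2^(-3.84) = 0.0698
glucose medium expression = 2564 / 0.0698 = 36717.509

36717.509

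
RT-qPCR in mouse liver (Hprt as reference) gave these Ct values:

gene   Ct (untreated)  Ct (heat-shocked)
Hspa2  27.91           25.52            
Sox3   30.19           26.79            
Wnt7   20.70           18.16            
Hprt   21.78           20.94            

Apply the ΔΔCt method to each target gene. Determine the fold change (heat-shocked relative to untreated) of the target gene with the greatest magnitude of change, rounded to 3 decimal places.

5.897

Hspa2: ΔΔCt = (25.52−20.94) − (27.91−21.78) = 4.58 − 6.13 = -1.55; fold change = 2^1.55 = 2.928
Sox3: ΔΔCt = (26.79−20.94) − (30.19−21.78) = 5.85 − 8.41 = -2.56; fold change = 2^2.56 = 5.897
Wnt7: ΔΔCt = (18.16−20.94) − (20.70−21.78) = -2.78 − (-1.08) = -1.70; fold change = 2^1.70 = 3.249
Sox3 has the largest |ΔΔCt| = 2.56.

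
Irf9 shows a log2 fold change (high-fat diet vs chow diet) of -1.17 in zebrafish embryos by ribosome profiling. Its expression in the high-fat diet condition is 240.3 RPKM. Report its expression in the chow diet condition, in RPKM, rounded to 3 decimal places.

540.703

Fold change = 2^(-1.17) = 0.4444
chow diet expression = 240.3 / 0.4444 = 540.703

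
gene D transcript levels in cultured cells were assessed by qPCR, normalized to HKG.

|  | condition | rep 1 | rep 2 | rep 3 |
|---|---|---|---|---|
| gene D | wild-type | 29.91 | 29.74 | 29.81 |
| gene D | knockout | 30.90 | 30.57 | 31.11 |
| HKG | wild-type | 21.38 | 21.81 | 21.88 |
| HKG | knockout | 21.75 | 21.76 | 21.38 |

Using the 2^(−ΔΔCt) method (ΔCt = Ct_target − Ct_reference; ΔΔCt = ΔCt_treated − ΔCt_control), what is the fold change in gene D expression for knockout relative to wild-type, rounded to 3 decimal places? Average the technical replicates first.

0.467

Mean Ct: gene D wild-type 29.820; gene D knockout 30.860; HKG wild-type 21.690; HKG knockout 21.630
ΔCt(wild-type) = 29.820 − 21.690 = 8.130
ΔCt(knockout) = 30.860 − 21.630 = 9.230
ΔΔCt = 9.230 − 8.130 = 1.100
Fold change = 2^(−1.100) = 0.4665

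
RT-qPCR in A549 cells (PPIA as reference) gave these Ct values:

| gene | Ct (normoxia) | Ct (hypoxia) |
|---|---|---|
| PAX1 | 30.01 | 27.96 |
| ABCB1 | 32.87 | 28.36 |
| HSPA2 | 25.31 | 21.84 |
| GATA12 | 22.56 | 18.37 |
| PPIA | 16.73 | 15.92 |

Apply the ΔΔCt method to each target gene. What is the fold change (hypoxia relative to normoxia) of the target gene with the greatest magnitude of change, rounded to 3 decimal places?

PAX1: ΔΔCt = (27.96−15.92) − (30.01−16.73) = 12.04 − 13.28 = -1.24; fold change = 2^1.24 = 2.362
ABCB1: ΔΔCt = (28.36−15.92) − (32.87−16.73) = 12.44 − 16.14 = -3.70; fold change = 2^3.70 = 12.996
HSPA2: ΔΔCt = (21.84−15.92) − (25.31−16.73) = 5.92 − 8.58 = -2.66; fold change = 2^2.66 = 6.320
GATA12: ΔΔCt = (18.37−15.92) − (22.56−16.73) = 2.45 − 5.83 = -3.38; fold change = 2^3.38 = 10.411
ABCB1 has the largest |ΔΔCt| = 3.70.

12.996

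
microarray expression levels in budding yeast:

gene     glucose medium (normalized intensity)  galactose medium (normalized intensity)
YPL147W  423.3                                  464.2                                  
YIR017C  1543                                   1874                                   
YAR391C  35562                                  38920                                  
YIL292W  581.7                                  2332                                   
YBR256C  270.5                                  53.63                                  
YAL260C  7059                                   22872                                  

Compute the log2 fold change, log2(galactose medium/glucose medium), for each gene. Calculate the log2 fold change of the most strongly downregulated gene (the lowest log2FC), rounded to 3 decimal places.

log2(464.2/423.3) = 0.133  (YPL147W)
log2(1874/1543) = 0.280  (YIR017C)
log2(38920/35562) = 0.130  (YAR391C)
log2(2332/581.7) = 2.003  (YIL292W)
log2(53.63/270.5) = -2.335  (YBR256C)
log2(22872/7059) = 1.696  (YAL260C)
YBR256C is most strongly downregulated.

-2.335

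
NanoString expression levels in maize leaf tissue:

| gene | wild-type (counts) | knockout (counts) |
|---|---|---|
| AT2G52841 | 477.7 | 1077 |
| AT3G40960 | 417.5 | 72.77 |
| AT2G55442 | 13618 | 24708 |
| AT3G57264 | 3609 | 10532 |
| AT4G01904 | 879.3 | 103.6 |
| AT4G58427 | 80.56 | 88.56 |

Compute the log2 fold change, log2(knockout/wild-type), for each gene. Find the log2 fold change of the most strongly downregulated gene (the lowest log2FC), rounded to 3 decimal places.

-3.085

log2(1077/477.7) = 1.173  (AT2G52841)
log2(72.77/417.5) = -2.520  (AT3G40960)
log2(24708/13618) = 0.859  (AT2G55442)
log2(10532/3609) = 1.545  (AT3G57264)
log2(103.6/879.3) = -3.085  (AT4G01904)
log2(88.56/80.56) = 0.137  (AT4G58427)
AT4G01904 is most strongly downregulated.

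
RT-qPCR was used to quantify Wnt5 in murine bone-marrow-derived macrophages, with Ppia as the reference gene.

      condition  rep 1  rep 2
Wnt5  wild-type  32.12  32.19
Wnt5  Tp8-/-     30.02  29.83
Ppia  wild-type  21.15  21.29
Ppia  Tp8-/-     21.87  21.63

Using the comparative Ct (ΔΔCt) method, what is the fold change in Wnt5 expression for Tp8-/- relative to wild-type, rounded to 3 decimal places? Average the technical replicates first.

Mean Ct: Wnt5 wild-type 32.155; Wnt5 Tp8-/- 29.925; Ppia wild-type 21.220; Ppia Tp8-/- 21.750
ΔCt(wild-type) = 32.155 − 21.220 = 10.935
ΔCt(Tp8-/-) = 29.925 − 21.750 = 8.175
ΔΔCt = 8.175 − 10.935 = -2.760
Fold change = 2^(−(-2.760)) = 2^2.760 = 6.7740

6.774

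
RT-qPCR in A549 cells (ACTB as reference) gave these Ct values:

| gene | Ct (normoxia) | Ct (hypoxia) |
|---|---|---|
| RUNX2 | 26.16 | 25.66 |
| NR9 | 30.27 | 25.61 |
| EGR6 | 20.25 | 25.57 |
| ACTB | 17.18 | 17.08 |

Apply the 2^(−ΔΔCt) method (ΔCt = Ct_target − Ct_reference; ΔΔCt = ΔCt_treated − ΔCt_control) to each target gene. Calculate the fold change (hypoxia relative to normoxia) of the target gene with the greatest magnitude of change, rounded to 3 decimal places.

0.023

RUNX2: ΔΔCt = (25.66−17.08) − (26.16−17.18) = 8.58 − 8.98 = -0.40; fold change = 2^0.40 = 1.320
NR9: ΔΔCt = (25.61−17.08) − (30.27−17.18) = 8.53 − 13.09 = -4.56; fold change = 2^4.56 = 23.588
EGR6: ΔΔCt = (25.57−17.08) − (20.25−17.18) = 8.49 − 3.07 = 5.42; fold change = 2^-5.42 = 0.023
EGR6 has the largest |ΔΔCt| = 5.42.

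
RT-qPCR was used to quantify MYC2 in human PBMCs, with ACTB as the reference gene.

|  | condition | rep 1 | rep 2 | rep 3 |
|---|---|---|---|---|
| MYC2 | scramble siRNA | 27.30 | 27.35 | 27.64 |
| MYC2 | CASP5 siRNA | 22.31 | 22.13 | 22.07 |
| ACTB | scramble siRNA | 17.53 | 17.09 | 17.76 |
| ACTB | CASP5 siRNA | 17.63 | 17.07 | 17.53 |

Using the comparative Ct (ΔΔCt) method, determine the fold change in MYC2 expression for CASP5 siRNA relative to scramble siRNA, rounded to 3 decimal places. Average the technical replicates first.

Mean Ct: MYC2 scramble siRNA 27.430; MYC2 CASP5 siRNA 22.170; ACTB scramble siRNA 17.460; ACTB CASP5 siRNA 17.410
ΔCt(scramble siRNA) = 27.430 − 17.460 = 9.970
ΔCt(CASP5 siRNA) = 22.170 − 17.410 = 4.760
ΔΔCt = 4.760 − 9.970 = -5.210
Fold change = 2^(−(-5.210)) = 2^5.210 = 37.0140

37.014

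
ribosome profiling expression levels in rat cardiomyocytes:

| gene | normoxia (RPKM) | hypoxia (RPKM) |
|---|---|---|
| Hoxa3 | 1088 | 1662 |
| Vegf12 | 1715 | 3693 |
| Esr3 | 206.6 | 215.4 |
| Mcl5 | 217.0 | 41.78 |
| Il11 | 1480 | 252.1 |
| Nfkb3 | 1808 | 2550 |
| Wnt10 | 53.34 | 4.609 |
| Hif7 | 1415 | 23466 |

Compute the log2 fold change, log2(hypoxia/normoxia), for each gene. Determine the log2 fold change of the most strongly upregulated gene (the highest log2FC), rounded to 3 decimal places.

log2(1662/1088) = 0.611  (Hoxa3)
log2(3693/1715) = 1.107  (Vegf12)
log2(215.4/206.6) = 0.060  (Esr3)
log2(41.78/217.0) = -2.377  (Mcl5)
log2(252.1/1480) = -2.554  (Il11)
log2(2550/1808) = 0.496  (Nfkb3)
log2(4.609/53.34) = -3.533  (Wnt10)
log2(23466/1415) = 4.052  (Hif7)
Hif7 is most strongly upregulated.

4.052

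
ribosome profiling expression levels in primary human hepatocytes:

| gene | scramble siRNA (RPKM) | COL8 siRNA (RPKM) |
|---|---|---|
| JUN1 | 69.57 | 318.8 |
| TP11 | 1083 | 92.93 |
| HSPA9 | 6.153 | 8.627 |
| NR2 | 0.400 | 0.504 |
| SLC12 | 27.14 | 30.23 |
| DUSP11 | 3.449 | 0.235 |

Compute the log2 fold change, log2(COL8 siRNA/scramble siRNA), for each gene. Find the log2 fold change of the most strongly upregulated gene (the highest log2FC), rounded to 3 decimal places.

log2(318.8/69.57) = 2.196  (JUN1)
log2(92.93/1083) = -3.543  (TP11)
log2(8.627/6.153) = 0.488  (HSPA9)
log2(0.504/0.400) = 0.333  (NR2)
log2(30.23/27.14) = 0.156  (SLC12)
log2(0.235/3.449) = -3.875  (DUSP11)
JUN1 is most strongly upregulated.

2.196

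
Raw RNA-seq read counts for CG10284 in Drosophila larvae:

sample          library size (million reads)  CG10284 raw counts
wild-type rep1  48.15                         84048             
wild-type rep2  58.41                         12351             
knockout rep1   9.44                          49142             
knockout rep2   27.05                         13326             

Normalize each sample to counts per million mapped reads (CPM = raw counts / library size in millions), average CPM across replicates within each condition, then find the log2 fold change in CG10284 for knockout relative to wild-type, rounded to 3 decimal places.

CPM(wild-type rep1) = 84048 / 48.15 = 1745.5452
CPM(wild-type rep2) = 12351 / 58.41 = 211.4535
CPM(knockout rep1) = 49142 / 9.44 = 5205.7203
CPM(knockout rep2) = 13326 / 27.05 = 492.6433
mean CPM(wild-type) = 978.4993; mean CPM(knockout) = 2849.1818
Fold change = 2849.1818 / 978.4993 = 2.91179
log2(2.91179) = 1.5419

1.542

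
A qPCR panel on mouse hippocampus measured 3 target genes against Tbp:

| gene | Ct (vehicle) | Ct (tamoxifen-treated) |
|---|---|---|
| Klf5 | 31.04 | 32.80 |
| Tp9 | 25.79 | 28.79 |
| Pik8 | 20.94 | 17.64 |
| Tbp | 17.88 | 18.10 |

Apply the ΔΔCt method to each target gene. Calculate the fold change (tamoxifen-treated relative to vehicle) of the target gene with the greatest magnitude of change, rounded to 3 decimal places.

Klf5: ΔΔCt = (32.80−18.10) − (31.04−17.88) = 14.70 − 13.16 = 1.54; fold change = 2^-1.54 = 0.344
Tp9: ΔΔCt = (28.79−18.10) − (25.79−17.88) = 10.69 − 7.91 = 2.78; fold change = 2^-2.78 = 0.146
Pik8: ΔΔCt = (17.64−18.10) − (20.94−17.88) = -0.46 − 3.06 = -3.52; fold change = 2^3.52 = 11.472
Pik8 has the largest |ΔΔCt| = 3.52.

11.472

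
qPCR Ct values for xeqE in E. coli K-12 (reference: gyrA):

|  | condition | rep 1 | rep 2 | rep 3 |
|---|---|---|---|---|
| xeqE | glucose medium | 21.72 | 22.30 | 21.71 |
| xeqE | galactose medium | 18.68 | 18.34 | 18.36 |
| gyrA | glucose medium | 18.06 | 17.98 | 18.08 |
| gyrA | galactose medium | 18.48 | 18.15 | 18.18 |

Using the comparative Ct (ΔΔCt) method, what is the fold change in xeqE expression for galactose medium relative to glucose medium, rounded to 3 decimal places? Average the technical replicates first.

Mean Ct: xeqE glucose medium 21.910; xeqE galactose medium 18.460; gyrA glucose medium 18.040; gyrA galactose medium 18.270
ΔCt(glucose medium) = 21.910 − 18.040 = 3.870
ΔCt(galactose medium) = 18.460 − 18.270 = 0.190
ΔΔCt = 0.190 − 3.870 = -3.680
Fold change = 2^(−(-3.680)) = 2^3.680 = 12.8171

12.817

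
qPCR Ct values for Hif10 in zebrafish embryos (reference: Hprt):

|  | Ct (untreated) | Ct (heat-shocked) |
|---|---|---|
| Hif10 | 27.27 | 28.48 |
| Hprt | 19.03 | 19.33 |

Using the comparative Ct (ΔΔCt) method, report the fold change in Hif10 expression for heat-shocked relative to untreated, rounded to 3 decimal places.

0.532

ΔCt(untreated) = 27.270 − 19.030 = 8.240
ΔCt(heat-shocked) = 28.480 − 19.330 = 9.150
ΔΔCt = 9.150 − 8.240 = 0.910
Fold change = 2^(−0.910) = 0.5322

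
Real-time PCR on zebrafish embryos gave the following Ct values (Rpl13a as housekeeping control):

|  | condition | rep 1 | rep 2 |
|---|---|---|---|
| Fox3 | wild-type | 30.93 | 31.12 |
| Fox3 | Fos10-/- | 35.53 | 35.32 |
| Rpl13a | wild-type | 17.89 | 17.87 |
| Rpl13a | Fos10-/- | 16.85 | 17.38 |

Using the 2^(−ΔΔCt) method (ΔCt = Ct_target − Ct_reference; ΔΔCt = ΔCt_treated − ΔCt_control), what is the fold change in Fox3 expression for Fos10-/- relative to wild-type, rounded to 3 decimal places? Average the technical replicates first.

Mean Ct: Fox3 wild-type 31.025; Fox3 Fos10-/- 35.425; Rpl13a wild-type 17.880; Rpl13a Fos10-/- 17.115
ΔCt(wild-type) = 31.025 − 17.880 = 13.145
ΔCt(Fos10-/-) = 35.425 − 17.115 = 18.310
ΔΔCt = 18.310 − 13.145 = 5.165
Fold change = 2^(−5.165) = 0.0279

0.028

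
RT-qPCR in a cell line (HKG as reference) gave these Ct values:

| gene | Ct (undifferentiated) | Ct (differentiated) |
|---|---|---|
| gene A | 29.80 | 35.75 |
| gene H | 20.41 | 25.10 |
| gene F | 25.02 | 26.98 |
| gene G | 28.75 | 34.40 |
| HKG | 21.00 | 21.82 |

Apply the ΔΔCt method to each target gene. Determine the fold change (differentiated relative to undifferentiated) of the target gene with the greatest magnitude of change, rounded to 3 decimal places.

0.029

gene A: ΔΔCt = (35.75−21.82) − (29.80−21.00) = 13.93 − 8.80 = 5.13; fold change = 2^-5.13 = 0.029
gene H: ΔΔCt = (25.10−21.82) − (20.41−21.00) = 3.28 − (-0.59) = 3.87; fold change = 2^-3.87 = 0.068
gene F: ΔΔCt = (26.98−21.82) − (25.02−21.00) = 5.16 − 4.02 = 1.14; fold change = 2^-1.14 = 0.454
gene G: ΔΔCt = (34.40−21.82) − (28.75−21.00) = 12.58 − 7.75 = 4.83; fold change = 2^-4.83 = 0.035
gene A has the largest |ΔΔCt| = 5.13.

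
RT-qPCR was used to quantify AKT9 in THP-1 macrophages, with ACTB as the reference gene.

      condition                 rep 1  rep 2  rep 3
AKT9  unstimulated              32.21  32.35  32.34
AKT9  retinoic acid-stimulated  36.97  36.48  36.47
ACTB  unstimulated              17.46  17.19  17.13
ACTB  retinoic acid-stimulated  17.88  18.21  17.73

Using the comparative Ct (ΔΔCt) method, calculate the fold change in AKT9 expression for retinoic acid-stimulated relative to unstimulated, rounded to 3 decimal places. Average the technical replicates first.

Mean Ct: AKT9 unstimulated 32.300; AKT9 retinoic acid-stimulated 36.640; ACTB unstimulated 17.260; ACTB retinoic acid-stimulated 17.940
ΔCt(unstimulated) = 32.300 − 17.260 = 15.040
ΔCt(retinoic acid-stimulated) = 36.640 − 17.940 = 18.700
ΔΔCt = 18.700 − 15.040 = 3.660
Fold change = 2^(−3.660) = 0.0791

0.079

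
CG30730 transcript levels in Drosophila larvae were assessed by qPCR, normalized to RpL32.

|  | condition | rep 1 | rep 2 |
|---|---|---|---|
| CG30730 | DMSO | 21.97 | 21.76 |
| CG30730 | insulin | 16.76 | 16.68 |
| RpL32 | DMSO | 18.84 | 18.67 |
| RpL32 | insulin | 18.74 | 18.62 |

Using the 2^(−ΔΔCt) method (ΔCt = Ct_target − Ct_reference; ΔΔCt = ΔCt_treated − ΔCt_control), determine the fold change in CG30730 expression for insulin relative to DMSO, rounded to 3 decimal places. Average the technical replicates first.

33.591

Mean Ct: CG30730 DMSO 21.865; CG30730 insulin 16.720; RpL32 DMSO 18.755; RpL32 insulin 18.680
ΔCt(DMSO) = 21.865 − 18.755 = 3.110
ΔCt(insulin) = 16.720 − 18.680 = -1.960
ΔΔCt = -1.960 − 3.110 = -5.070
Fold change = 2^(−(-5.070)) = 2^5.070 = 33.5909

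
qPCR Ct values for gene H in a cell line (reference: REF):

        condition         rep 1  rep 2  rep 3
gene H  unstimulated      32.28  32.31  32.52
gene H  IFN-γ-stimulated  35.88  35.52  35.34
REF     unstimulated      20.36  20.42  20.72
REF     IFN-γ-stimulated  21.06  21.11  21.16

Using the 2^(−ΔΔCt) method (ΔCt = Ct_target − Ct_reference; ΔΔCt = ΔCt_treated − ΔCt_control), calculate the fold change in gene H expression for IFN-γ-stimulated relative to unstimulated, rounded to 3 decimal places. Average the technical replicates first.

Mean Ct: gene H unstimulated 32.370; gene H IFN-γ-stimulated 35.580; REF unstimulated 20.500; REF IFN-γ-stimulated 21.110
ΔCt(unstimulated) = 32.370 − 20.500 = 11.870
ΔCt(IFN-γ-stimulated) = 35.580 − 21.110 = 14.470
ΔΔCt = 14.470 − 11.870 = 2.600
Fold change = 2^(−2.600) = 0.1649

0.165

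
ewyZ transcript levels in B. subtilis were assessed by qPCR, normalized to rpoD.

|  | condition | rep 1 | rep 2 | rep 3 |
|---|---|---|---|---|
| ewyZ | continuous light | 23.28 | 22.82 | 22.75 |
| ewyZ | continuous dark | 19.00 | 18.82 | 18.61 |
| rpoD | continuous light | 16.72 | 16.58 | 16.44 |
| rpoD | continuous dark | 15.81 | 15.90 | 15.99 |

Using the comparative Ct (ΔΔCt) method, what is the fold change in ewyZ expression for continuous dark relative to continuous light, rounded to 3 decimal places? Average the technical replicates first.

11.004

Mean Ct: ewyZ continuous light 22.950; ewyZ continuous dark 18.810; rpoD continuous light 16.580; rpoD continuous dark 15.900
ΔCt(continuous light) = 22.950 − 16.580 = 6.370
ΔCt(continuous dark) = 18.810 − 15.900 = 2.910
ΔΔCt = 2.910 − 6.370 = -3.460
Fold change = 2^(−(-3.460)) = 2^3.460 = 11.0043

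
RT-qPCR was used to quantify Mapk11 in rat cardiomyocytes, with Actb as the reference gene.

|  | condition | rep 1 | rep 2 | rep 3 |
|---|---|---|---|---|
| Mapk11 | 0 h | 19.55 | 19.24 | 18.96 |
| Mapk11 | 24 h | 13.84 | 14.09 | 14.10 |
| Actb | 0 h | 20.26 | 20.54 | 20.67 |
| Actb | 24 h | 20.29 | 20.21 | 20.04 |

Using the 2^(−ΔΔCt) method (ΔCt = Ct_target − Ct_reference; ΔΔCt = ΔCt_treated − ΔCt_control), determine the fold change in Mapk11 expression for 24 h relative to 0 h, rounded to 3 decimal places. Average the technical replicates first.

Mean Ct: Mapk11 0 h 19.250; Mapk11 24 h 14.010; Actb 0 h 20.490; Actb 24 h 20.180
ΔCt(0 h) = 19.250 − 20.490 = -1.240
ΔCt(24 h) = 14.010 − 20.180 = -6.170
ΔΔCt = -6.170 − (-1.240) = -4.930
Fold change = 2^(−(-4.930)) = 2^4.930 = 30.4844

30.484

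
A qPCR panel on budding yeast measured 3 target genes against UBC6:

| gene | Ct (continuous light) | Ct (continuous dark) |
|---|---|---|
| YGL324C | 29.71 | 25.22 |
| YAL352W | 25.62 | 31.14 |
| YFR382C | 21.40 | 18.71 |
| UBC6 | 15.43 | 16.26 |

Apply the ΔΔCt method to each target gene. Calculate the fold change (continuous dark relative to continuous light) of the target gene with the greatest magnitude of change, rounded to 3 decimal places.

39.947

YGL324C: ΔΔCt = (25.22−16.26) − (29.71−15.43) = 8.96 − 14.28 = -5.32; fold change = 2^5.32 = 39.947
YAL352W: ΔΔCt = (31.14−16.26) − (25.62−15.43) = 14.88 − 10.19 = 4.69; fold change = 2^-4.69 = 0.039
YFR382C: ΔΔCt = (18.71−16.26) − (21.40−15.43) = 2.45 − 5.97 = -3.52; fold change = 2^3.52 = 11.472
YGL324C has the largest |ΔΔCt| = 5.32.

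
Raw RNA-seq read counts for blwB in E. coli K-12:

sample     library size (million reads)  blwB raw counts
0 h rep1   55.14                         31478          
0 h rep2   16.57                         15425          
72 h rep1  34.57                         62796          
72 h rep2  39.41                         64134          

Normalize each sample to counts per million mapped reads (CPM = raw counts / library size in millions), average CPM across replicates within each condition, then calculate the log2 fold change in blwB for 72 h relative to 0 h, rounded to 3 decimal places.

CPM(0 h rep1) = 31478 / 55.14 = 570.8741
CPM(0 h rep2) = 15425 / 16.57 = 930.8992
CPM(72 h rep1) = 62796 / 34.57 = 1816.4883
CPM(72 h rep2) = 64134 / 39.41 = 1627.3535
mean CPM(0 h) = 750.8867; mean CPM(72 h) = 1721.9209
Fold change = 1721.9209 / 750.8867 = 2.29318
log2(2.29318) = 1.1974

1.197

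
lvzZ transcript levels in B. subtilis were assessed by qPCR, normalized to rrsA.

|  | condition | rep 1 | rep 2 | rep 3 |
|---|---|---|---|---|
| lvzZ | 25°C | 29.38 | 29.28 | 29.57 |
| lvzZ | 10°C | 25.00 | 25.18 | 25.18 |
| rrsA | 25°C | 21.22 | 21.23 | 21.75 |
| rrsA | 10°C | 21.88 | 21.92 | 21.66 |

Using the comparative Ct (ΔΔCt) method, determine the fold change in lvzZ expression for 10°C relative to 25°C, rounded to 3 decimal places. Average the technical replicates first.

Mean Ct: lvzZ 25°C 29.410; lvzZ 10°C 25.120; rrsA 25°C 21.400; rrsA 10°C 21.820
ΔCt(25°C) = 29.410 − 21.400 = 8.010
ΔCt(10°C) = 25.120 − 21.820 = 3.300
ΔΔCt = 3.300 − 8.010 = -4.710
Fold change = 2^(−(-4.710)) = 2^4.710 = 26.1729

26.173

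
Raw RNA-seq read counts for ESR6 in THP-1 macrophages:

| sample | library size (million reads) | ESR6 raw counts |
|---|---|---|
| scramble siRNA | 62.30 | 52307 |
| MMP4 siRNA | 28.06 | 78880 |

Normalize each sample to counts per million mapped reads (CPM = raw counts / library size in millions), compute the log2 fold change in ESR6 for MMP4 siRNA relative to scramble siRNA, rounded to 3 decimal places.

1.743

CPM(scramble siRNA) = 52307 / 62.30 = 839.5987
CPM(MMP4 siRNA) = 78880 / 28.06 = 2811.1190
Fold change = 2811.1190 / 839.5987 = 3.34817
log2(3.34817) = 1.7434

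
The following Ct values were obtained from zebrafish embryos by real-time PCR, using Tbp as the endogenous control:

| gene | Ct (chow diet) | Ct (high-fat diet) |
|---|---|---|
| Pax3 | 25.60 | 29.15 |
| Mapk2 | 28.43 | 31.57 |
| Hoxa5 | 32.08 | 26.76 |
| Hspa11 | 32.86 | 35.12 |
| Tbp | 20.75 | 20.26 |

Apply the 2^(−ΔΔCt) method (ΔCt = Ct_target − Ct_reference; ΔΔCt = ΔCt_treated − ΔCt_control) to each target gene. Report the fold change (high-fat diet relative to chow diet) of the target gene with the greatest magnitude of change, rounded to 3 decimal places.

28.443

Pax3: ΔΔCt = (29.15−20.26) − (25.60−20.75) = 8.89 − 4.85 = 4.04; fold change = 2^-4.04 = 0.061
Mapk2: ΔΔCt = (31.57−20.26) − (28.43−20.75) = 11.31 − 7.68 = 3.63; fold change = 2^-3.63 = 0.081
Hoxa5: ΔΔCt = (26.76−20.26) − (32.08−20.75) = 6.50 − 11.33 = -4.83; fold change = 2^4.83 = 28.443
Hspa11: ΔΔCt = (35.12−20.26) − (32.86−20.75) = 14.86 − 12.11 = 2.75; fold change = 2^-2.75 = 0.149
Hoxa5 has the largest |ΔΔCt| = 4.83.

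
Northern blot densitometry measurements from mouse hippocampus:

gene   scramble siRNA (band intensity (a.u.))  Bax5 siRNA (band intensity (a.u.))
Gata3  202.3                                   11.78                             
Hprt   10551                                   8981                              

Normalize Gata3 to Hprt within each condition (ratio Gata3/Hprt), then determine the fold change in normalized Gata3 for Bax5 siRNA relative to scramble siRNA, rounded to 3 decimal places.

0.068

Gata3/Hprt (scramble siRNA) = 202.3 / 10551 = 0.019174
Gata3/Hprt (Bax5 siRNA) = 11.78 / 8981 = 0.0013117
Fold change = 0.0013117 / 0.019174 = 0.0684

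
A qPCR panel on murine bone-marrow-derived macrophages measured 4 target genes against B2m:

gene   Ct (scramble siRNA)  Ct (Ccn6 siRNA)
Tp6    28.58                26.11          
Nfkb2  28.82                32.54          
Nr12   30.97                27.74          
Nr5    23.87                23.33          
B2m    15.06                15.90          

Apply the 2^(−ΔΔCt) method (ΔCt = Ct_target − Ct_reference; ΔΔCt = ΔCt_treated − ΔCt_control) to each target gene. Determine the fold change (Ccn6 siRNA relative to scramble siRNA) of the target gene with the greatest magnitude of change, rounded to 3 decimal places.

16.795

Tp6: ΔΔCt = (26.11−15.90) − (28.58−15.06) = 10.21 − 13.52 = -3.31; fold change = 2^3.31 = 9.918
Nfkb2: ΔΔCt = (32.54−15.90) − (28.82−15.06) = 16.64 − 13.76 = 2.88; fold change = 2^-2.88 = 0.136
Nr12: ΔΔCt = (27.74−15.90) − (30.97−15.06) = 11.84 − 15.91 = -4.07; fold change = 2^4.07 = 16.795
Nr5: ΔΔCt = (23.33−15.90) − (23.87−15.06) = 7.43 − 8.81 = -1.38; fold change = 2^1.38 = 2.603
Nr12 has the largest |ΔΔCt| = 4.07.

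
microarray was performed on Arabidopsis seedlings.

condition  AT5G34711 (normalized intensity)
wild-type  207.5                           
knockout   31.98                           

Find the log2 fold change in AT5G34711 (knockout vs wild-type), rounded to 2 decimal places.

-2.70

Fold change = 31.98 / 207.5 = 0.1541
log2(0.1541) = -2.698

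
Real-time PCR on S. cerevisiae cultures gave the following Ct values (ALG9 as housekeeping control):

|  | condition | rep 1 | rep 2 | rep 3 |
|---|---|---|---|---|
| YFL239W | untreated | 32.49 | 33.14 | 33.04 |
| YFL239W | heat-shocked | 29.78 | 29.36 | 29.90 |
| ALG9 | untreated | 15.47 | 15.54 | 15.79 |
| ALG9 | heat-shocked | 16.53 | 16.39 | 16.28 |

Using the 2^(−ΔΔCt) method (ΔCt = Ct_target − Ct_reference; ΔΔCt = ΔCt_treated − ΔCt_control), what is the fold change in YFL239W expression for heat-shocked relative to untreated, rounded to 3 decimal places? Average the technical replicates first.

16.111

Mean Ct: YFL239W untreated 32.890; YFL239W heat-shocked 29.680; ALG9 untreated 15.600; ALG9 heat-shocked 16.400
ΔCt(untreated) = 32.890 − 15.600 = 17.290
ΔCt(heat-shocked) = 29.680 − 16.400 = 13.280
ΔΔCt = 13.280 − 17.290 = -4.010
Fold change = 2^(−(-4.010)) = 2^4.010 = 16.1113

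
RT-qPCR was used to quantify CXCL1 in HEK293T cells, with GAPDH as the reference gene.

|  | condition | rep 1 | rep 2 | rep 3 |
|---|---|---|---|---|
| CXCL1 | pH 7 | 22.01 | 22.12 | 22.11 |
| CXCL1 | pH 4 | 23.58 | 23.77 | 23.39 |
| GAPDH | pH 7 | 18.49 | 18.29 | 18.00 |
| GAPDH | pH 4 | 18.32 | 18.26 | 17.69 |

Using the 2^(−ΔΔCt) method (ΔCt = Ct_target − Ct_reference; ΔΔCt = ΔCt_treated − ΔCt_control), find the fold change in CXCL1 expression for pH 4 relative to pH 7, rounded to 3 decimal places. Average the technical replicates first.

Mean Ct: CXCL1 pH 7 22.080; CXCL1 pH 4 23.580; GAPDH pH 7 18.260; GAPDH pH 4 18.090
ΔCt(pH 7) = 22.080 − 18.260 = 3.820
ΔCt(pH 4) = 23.580 − 18.090 = 5.490
ΔΔCt = 5.490 − 3.820 = 1.670
Fold change = 2^(−1.670) = 0.3143

0.314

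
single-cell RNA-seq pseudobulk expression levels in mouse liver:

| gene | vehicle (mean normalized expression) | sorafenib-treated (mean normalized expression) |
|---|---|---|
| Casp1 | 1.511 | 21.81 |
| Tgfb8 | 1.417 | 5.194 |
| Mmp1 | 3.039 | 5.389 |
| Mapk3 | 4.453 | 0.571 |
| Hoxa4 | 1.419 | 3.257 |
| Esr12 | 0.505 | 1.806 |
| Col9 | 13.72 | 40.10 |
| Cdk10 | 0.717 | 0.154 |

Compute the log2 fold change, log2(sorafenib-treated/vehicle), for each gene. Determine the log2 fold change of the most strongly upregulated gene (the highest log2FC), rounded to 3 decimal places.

log2(21.81/1.511) = 3.851  (Casp1)
log2(5.194/1.417) = 1.874  (Tgfb8)
log2(5.389/3.039) = 0.826  (Mmp1)
log2(0.571/4.453) = -2.963  (Mapk3)
log2(3.257/1.419) = 1.199  (Hoxa4)
log2(1.806/0.505) = 1.838  (Esr12)
log2(40.10/13.72) = 1.547  (Col9)
log2(0.154/0.717) = -2.219  (Cdk10)
Casp1 is most strongly upregulated.

3.851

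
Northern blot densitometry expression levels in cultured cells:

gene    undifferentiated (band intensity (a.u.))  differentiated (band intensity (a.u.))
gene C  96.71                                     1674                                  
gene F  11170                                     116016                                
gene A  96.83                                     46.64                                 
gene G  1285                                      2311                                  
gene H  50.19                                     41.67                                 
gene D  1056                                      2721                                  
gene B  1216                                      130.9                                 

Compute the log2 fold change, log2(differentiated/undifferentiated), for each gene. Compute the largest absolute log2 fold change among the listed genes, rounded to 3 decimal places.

4.113

log2(1674/96.71) = 4.113  (gene C)
log2(116016/11170) = 3.377  (gene F)
log2(46.64/96.83) = -1.054  (gene A)
log2(2311/1285) = 0.847  (gene G)
log2(41.67/50.19) = -0.268  (gene H)
log2(2721/1056) = 1.366  (gene D)
log2(130.9/1216) = -3.216  (gene B)
The largest magnitude belongs to gene C.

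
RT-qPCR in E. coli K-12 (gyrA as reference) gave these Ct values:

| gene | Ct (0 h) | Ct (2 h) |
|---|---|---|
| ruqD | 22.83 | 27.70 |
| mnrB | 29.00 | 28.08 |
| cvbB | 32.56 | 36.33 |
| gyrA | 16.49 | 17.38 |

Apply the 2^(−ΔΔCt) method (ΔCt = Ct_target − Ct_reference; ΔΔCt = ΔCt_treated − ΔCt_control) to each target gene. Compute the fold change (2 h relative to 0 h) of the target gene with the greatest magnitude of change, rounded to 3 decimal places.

0.063

ruqD: ΔΔCt = (27.70−17.38) − (22.83−16.49) = 10.32 − 6.34 = 3.98; fold change = 2^-3.98 = 0.063
mnrB: ΔΔCt = (28.08−17.38) − (29.00−16.49) = 10.70 − 12.51 = -1.81; fold change = 2^1.81 = 3.506
cvbB: ΔΔCt = (36.33−17.38) − (32.56−16.49) = 18.95 − 16.07 = 2.88; fold change = 2^-2.88 = 0.136
ruqD has the largest |ΔΔCt| = 3.98.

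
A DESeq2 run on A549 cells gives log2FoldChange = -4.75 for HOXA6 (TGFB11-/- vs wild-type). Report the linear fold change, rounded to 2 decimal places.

Fold change = 2^(-4.75) = 0.037
That is, HOXA6 drops to 3.7% of the wild-type level.

0.04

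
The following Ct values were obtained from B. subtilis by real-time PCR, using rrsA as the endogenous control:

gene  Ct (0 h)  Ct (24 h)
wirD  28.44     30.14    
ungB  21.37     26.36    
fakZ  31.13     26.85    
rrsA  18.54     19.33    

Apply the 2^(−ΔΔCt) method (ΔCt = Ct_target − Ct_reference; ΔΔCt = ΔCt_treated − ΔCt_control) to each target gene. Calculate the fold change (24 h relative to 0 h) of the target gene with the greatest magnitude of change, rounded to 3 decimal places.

33.591

wirD: ΔΔCt = (30.14−19.33) − (28.44−18.54) = 10.81 − 9.90 = 0.91; fold change = 2^-0.91 = 0.532
ungB: ΔΔCt = (26.36−19.33) − (21.37−18.54) = 7.03 − 2.83 = 4.20; fold change = 2^-4.20 = 0.054
fakZ: ΔΔCt = (26.85−19.33) − (31.13−18.54) = 7.52 − 12.59 = -5.07; fold change = 2^5.07 = 33.591
fakZ has the largest |ΔΔCt| = 5.07.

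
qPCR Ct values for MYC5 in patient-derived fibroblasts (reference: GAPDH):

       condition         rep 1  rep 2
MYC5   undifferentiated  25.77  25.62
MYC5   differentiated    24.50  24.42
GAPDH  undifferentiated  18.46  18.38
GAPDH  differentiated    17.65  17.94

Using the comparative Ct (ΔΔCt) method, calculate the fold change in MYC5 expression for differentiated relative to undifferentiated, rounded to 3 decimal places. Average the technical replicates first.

Mean Ct: MYC5 undifferentiated 25.695; MYC5 differentiated 24.460; GAPDH undifferentiated 18.420; GAPDH differentiated 17.795
ΔCt(undifferentiated) = 25.695 − 18.420 = 7.275
ΔCt(differentiated) = 24.460 − 17.795 = 6.665
ΔΔCt = 6.665 − 7.275 = -0.610
Fold change = 2^(−(-0.610)) = 2^0.610 = 1.5263

1.526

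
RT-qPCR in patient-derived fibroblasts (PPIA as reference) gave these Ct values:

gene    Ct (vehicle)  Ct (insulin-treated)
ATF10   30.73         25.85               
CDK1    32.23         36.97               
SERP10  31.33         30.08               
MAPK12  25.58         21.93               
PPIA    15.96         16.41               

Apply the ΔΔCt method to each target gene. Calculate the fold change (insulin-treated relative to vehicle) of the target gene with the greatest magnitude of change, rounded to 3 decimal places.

40.224

ATF10: ΔΔCt = (25.85−16.41) − (30.73−15.96) = 9.44 − 14.77 = -5.33; fold change = 2^5.33 = 40.224
CDK1: ΔΔCt = (36.97−16.41) − (32.23−15.96) = 20.56 − 16.27 = 4.29; fold change = 2^-4.29 = 0.051
SERP10: ΔΔCt = (30.08−16.41) − (31.33−15.96) = 13.67 − 15.37 = -1.70; fold change = 2^1.70 = 3.249
MAPK12: ΔΔCt = (21.93−16.41) − (25.58−15.96) = 5.52 − 9.62 = -4.10; fold change = 2^4.10 = 17.148
ATF10 has the largest |ΔΔCt| = 5.33.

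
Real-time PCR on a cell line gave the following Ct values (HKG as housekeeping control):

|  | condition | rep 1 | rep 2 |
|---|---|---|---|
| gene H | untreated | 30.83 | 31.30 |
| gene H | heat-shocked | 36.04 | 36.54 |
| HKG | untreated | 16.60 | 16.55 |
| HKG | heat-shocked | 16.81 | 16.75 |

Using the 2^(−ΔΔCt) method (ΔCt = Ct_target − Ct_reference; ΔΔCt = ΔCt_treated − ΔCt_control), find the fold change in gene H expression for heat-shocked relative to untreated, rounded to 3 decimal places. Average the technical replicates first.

0.031

Mean Ct: gene H untreated 31.065; gene H heat-shocked 36.290; HKG untreated 16.575; HKG heat-shocked 16.780
ΔCt(untreated) = 31.065 − 16.575 = 14.490
ΔCt(heat-shocked) = 36.290 − 16.780 = 19.510
ΔΔCt = 19.510 − 14.490 = 5.020
Fold change = 2^(−5.020) = 0.0308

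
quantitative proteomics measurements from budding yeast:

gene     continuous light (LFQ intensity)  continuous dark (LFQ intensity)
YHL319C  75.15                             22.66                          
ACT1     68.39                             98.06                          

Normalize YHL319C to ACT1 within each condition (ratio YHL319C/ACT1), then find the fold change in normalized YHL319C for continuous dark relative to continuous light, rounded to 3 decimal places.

YHL319C/ACT1 (continuous light) = 75.15 / 68.39 = 1.0988
YHL319C/ACT1 (continuous dark) = 22.66 / 98.06 = 0.23108
Fold change = 0.23108 / 1.0988 = 0.2103

0.210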